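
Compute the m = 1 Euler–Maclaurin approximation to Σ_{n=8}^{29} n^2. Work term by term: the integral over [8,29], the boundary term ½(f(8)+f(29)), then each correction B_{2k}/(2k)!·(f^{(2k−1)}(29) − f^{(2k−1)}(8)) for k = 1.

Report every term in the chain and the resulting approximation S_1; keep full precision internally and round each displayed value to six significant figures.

S_1 ≈ 8415.00

Integral: ∫_8^29 x^2 dx = 7959.00.
Boundary: ½(f(8) + f(29)) = ½(64.0000 + 841.000) = 452.500.
So far: 8411.50.
Correction k=1: B_{2}/2! · (f^{(1)}(29) − f^{(1)}(8)) = 1/12 · (58.0000 − 16.0000) = 3.50000.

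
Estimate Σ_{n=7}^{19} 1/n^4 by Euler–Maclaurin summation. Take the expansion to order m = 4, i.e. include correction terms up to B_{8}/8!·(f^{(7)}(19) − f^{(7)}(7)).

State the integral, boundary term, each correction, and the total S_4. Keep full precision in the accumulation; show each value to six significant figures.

S_4 ≈ 0.00115480

∫_7^19 1/x^4 dx evaluates to 0.000923219.
Boundary: ½(f(7) + f(19)) = ½(0.000416493 + 7.67336e-06) = 0.000212083.
So far: 0.00113530.
Correction k=1: B_{2}/2! · (f^{(1)}(19) − f^{(1)}(7)) = 1/12 · (-1.61544e-06 − (-0.000237996)) = 1.96984e-05.
Partial sum through k=1: 0.00115500.
Correction k=2: B_{4}/4! · (f^{(3)}(19) − f^{(3)}(7)) = −1/720 · (-1.34247e-07 − (-0.000145712)) = -2.02191e-07.
Partial sum through k=2: 0.00115480.
Correction k=3: B_{6}/6! · (f^{(5)}(19) − f^{(5)}(7)) = 1/30240 · (-2.08251e-08 − (-0.000166528)) = 5.50619e-09.
Partial sum through k=3: 0.00115480.
Correction k=4: B_{8}/8! · (f^{(7)}(19) − f^{(7)}(7)) = −1/1209600 · (-5.19185e-09 − (-0.000305868)) = -2.52862e-10.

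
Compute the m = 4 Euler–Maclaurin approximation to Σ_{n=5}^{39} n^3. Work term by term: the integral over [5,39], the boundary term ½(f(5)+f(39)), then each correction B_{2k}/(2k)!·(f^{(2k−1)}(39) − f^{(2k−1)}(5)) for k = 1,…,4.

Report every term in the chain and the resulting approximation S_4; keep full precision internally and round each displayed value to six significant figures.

Integral: ∫_5^39 x^3 dx = 578204.
½[f(5) + f(39)] = ½[125.000 + 59319.0] = 29722.0.
So far: 607926.
k=1: B_{2}/(2)! × [f^{(1)}(39) − f^{(1)}(5)] = 1/12 × (4563.00 − 75.0000) = 374.000.
Partial sum through k=1: 608300.
k=2: B_{4}/(4)! × [f^{(3)}(39) − f^{(3)}(5)] = −1/720 × (6.00000 − 6.00000) = 0.00000.
Partial sum through k=2: 608300.
k=3: B_{6}/(6)! × [f^{(5)}(39) − f^{(5)}(5)] = 1/30240 × (0.00000 − 0.00000) = 0.00000.
Partial sum through k=3: 608300.
k=4: B_{8}/(8)! × [f^{(7)}(39) − f^{(7)}(5)] = −1/1209600 × (0.00000 − 0.00000) = 0.00000.

S_4 ≈ 608300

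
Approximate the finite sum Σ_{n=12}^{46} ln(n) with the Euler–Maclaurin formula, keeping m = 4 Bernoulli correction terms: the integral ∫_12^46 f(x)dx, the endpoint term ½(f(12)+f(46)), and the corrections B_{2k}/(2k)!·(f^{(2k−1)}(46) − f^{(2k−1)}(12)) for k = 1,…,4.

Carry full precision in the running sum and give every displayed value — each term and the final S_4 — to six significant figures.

S_4 ≈ 115.450

∫_12^46 ln(x) dx evaluates to 112.299.
½[f(12) + f(46)] = ½[2.48491 + 3.82864] = 3.15677.
So far: 115.455.
k=1: B_{2}/(2)! × [f^{(1)}(46) − f^{(1)}(12)] = 1/12 × (0.0217391 − 0.0833333) = -0.00513285.
Running total after k=1: 115.450.
k=2: B_{4}/(4)! × [f^{(3)}(46) − f^{(3)}(12)] = −1/720 × (2.05474e-05 − 0.00115741) = 1.57897e-06.
Running total after k=2: 115.450.
k=3: B_{6}/(6)! × [f^{(5)}(46) − f^{(5)}(12)] = 1/30240 × (1.16526e-07 − 9.64506e-05) = -3.18565e-09.
Running total after k=3: 115.450.
k=4: B_{8}/(8)! × [f^{(7)}(46) − f^{(7)}(12)] = −1/1209600 × (1.65207e-09 − 2.00939e-05) = 1.66106e-11.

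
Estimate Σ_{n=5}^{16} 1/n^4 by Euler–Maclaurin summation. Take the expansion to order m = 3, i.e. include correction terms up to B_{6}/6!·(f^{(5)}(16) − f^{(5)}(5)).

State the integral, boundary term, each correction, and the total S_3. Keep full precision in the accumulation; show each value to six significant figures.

S_3 ≈ 0.00349725

∫_5^16 1/x^4 dx evaluates to 0.00258529.
Endpoint term: (f(5) + f(16))/2 = (0.00160000 + 1.52588e-05)/2 = 0.000807629.
So far: 0.00339292.
k=1: B_{2}/(2)! × [f^{(1)}(16) − f^{(1)}(5)] = 1/12 × (-3.81470e-06 − (-0.00128000)) = 0.000106349.
After k=1: 0.00349926.
k=2: B_{4}/(4)! × [f^{(3)}(16) − f^{(3)}(5)] = −1/720 × (-4.47035e-07 − (-0.00153600)) = -2.13271e-06.
After k=2: 0.00349713.
k=3: B_{6}/(6)! × [f^{(5)}(16) − f^{(5)}(5)] = 1/30240 × (-9.77889e-08 − (-0.00344064)) = 1.13775e-07.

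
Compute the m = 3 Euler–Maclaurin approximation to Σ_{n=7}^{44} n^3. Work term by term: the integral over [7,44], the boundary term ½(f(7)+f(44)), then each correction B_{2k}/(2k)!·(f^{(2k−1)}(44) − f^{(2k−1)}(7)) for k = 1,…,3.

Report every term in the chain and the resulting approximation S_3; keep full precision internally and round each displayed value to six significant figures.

∫_7^44 x^3 dx evaluates to 936424.
½[f(7) + f(44)] = ½[343.000 + 85184.0] = 42763.5.
Running total after boundary: 979187.
k=1: B_{2}/(2)! × [f^{(1)}(44) − f^{(1)}(7)] = 1/12 × (5808.00 − 147.000) = 471.750.
Partial sum through k=1: 979659.
k=2: B_{4}/(4)! × [f^{(3)}(44) − f^{(3)}(7)] = −1/720 × (6.00000 − 6.00000) = 0.00000.
Partial sum through k=2: 979659.
k=3: B_{6}/(6)! × [f^{(5)}(44) − f^{(5)}(7)] = 1/30240 × (0.00000 − 0.00000) = 0.00000.

S_3 ≈ 979659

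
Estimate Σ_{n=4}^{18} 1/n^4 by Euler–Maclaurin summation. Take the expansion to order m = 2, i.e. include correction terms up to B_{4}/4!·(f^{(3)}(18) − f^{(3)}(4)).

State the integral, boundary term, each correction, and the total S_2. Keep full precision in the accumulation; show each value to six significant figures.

S_2 ≈ 0.00742424

The integral term ∫_4^18 1/x^4 dx = 0.00515118.
Boundary: ½(f(4) + f(18)) = ½(0.00390625 + 9.52599e-06) = 0.00195789.
So far: 0.00710907.
Order-1 term: 1/12 · (-2.11689e-06 − (-0.00390625)) = 0.000325344.
Partial sum through k=1: 0.00743441.
Order-2 term: −1/720 · (-1.96008e-07 − (-0.00732422)) = -1.01723e-05.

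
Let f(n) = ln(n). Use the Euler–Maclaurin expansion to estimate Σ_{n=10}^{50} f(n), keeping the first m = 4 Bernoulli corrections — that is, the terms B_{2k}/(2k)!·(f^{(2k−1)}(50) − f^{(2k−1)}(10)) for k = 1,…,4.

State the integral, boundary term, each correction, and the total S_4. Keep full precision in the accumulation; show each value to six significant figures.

∫_10^50 ln(x) dx evaluates to 132.575.
Endpoint term: (f(10) + f(50))/2 = (2.30259 + 3.91202)/2 = 3.10730.
Integral + boundary = 135.683.
Correction k=1: B_{2}/2! · (f^{(1)}(50) − f^{(1)}(10)) = 1/12 · (0.0200000 − 0.100000) = -0.00666667.
Running total after k=1: 135.676.
Correction k=2: B_{4}/4! · (f^{(3)}(50) − f^{(3)}(10)) = −1/720 · (1.60000e-05 − 0.00200000) = 2.75556e-06.
Running total after k=2: 135.676.
Correction k=3: B_{6}/6! · (f^{(5)}(50) − f^{(5)}(10)) = 1/30240 · (7.68000e-08 − 0.000240000) = -7.93397e-09.
Running total after k=3: 135.676.
Correction k=4: B_{8}/8! · (f^{(7)}(50) − f^{(7)}(10)) = −1/1209600 · (9.21600e-10 − 7.20000e-05) = 5.95230e-11.

S_4 ≈ 135.676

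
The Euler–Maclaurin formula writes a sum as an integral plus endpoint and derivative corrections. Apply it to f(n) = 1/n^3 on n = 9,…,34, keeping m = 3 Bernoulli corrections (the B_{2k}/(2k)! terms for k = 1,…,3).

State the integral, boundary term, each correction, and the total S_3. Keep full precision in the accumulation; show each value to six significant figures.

The integral term ∫_9^34 1/x^3 dx = 0.00574031.
Boundary: ½(f(9) + f(34)) = ½(0.00137174 + 2.54427e-05) = 0.000698592.
So far: 0.00643891.
k=1: B_{2}/(2)! × [f^{(1)}(34) − f^{(1)}(9)] = 1/12 × (-2.24494e-06 − (-0.000457247)) = 3.79169e-05.
After k=1: 0.00647682.
k=2: B_{4}/(4)! × [f^{(3)}(34) − f^{(3)}(9)] = −1/720 × (-3.88399e-08 − (-0.000112901)) = -1.56752e-07.
After k=2: 0.00647667.
k=3: B_{6}/(6)! × [f^{(5)}(34) − f^{(5)}(9)] = 1/30240 × (-1.41114e-09 − (-5.85410e-05)) = 1.93583e-09.

S_3 ≈ 0.00647667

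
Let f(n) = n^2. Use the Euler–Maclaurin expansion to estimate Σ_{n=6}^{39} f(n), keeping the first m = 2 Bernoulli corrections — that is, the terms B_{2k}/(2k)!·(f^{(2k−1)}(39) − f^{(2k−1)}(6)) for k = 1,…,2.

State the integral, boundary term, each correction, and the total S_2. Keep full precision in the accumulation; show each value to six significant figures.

S_2 ≈ 20485.0

∫_6^39 x^2 dx evaluates to 19701.0.
Endpoint term: (f(6) + f(39))/2 = (36.0000 + 1521.00)/2 = 778.500.
Running total after boundary: 20479.5.
Order-1 term: 1/12 · (78.0000 − 12.0000) = 5.50000.
Partial sum through k=1: 20485.0.
Order-2 term: −1/720 · (0.00000 − 0.00000) = 0.00000.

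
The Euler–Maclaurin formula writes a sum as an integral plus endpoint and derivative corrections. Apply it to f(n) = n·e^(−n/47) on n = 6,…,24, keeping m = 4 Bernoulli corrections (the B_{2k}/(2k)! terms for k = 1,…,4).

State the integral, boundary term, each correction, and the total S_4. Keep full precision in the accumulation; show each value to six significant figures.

∫_6^24 x·e^(−x/47) dx evaluates to 189.886.
Boundary: ½(f(6) + f(24)) = ½(5.28092 + 14.4027) = 9.84181.
So far: 199.728.
Order-1 term: 1/12 · (0.293672 − 0.767793) = -0.0395101.
After k=1: 199.688.
Order-2 term: −1/720 · (0.000676277 − 0.00114445) = 6.50245e-07.
After k=2: 199.688.
Order-3 term: 1/30240 · (5.52110e-07 − 8.78829e-07) = -1.08042e-11.
After k=3: 199.688.
Order-4 term: −1/1209600 · (3.61283e-10 − 5.61146e-10) = 1.65230e-16.

S_4 ≈ 199.688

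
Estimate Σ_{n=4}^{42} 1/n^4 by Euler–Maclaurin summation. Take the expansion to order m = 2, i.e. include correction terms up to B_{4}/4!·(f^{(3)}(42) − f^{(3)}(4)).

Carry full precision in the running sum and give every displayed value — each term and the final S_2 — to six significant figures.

S_2 ≈ 0.00747247

∫_4^42 1/x^4 dx evaluates to 0.00520383.
Endpoint term: (f(4) + f(42))/2 = (0.00390625 + 3.21368e-07)/2 = 0.00195329.
Integral + boundary = 0.00715712.
Correction k=1: B_{2}/2! · (f^{(1)}(42) − f^{(1)}(4)) = 1/12 · (-3.06065e-08 − (-0.00390625)) = 0.000325518.
After k=1: 0.00748264.
Correction k=2: B_{4}/4! · (f^{(3)}(42) − f^{(3)}(4)) = −1/720 · (-5.20519e-10 − (-0.00732422)) = -1.01725e-05.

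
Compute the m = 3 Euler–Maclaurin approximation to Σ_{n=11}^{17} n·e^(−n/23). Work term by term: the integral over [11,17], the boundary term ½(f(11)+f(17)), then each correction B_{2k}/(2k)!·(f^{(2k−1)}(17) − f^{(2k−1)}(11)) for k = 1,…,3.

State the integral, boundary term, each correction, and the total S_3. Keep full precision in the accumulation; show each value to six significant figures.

S_3 ≈ 52.8559

Integral: ∫_11^17 x·e^(−x/23) dx = 45.4042.
Endpoint term: (f(11) + f(17))/2 = (6.81847 + 8.11799)/2 = 7.46823.
Integral + boundary = 52.8725.
Order-1 term: 1/12 · (0.124573 − 0.323405) = -0.0165694.
Partial sum through k=1: 52.8559.
Order-2 term: −1/720 · (0.00204089 − 0.00295487) = 1.26942e-06.
Partial sum through k=2: 52.8559.
Order-3 term: 1/30240 · (7.27087e-06 − 1.00159e-05) = -9.07732e-11.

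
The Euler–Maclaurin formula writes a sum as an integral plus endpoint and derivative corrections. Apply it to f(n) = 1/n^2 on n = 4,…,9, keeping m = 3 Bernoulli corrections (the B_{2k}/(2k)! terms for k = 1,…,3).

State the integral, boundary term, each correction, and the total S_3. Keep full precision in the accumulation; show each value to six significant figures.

The integral term ∫_4^9 1/x^2 dx = 0.138889.
Boundary: ½(f(4) + f(9)) = ½(0.0625000 + 0.0123457) = 0.0374228.
Running total after boundary: 0.176312.
Correction k=1: B_{2}/2! · (f^{(1)}(9) − f^{(1)}(4)) = 1/12 · (-0.00274348 − (-0.0312500)) = 0.00237554.
After k=1: 0.178687.
Correction k=2: B_{4}/4! · (f^{(3)}(9) − f^{(3)}(4)) = −1/720 · (-0.000406442 − (-0.0234375)) = -3.19876e-05.
After k=2: 0.178655.
Correction k=3: B_{6}/6! · (f^{(5)}(9) − f^{(5)}(4)) = 1/30240 · (-0.000150534 − (-0.0439453)) = 1.44824e-06.

S_3 ≈ 0.178657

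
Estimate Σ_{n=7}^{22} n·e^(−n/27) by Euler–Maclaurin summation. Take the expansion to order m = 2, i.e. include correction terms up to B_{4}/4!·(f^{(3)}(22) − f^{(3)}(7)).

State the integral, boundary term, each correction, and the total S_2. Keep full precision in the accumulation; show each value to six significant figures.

Integral: ∫_7^22 x·e^(−x/27) dx = 122.630.
Endpoint term: (f(7) + f(22))/2 = (5.40136 + 9.73987)/2 = 7.57061.
Integral + boundary = 130.200.
k=1: B_{2}/(2)! × [f^{(1)}(22) − f^{(1)}(7)] = 1/12 × (0.0819854 − 0.571573) = -0.0407989.
Running total after k=1: 130.159.
k=2: B_{4}/(4)! × [f^{(3)}(22) − f^{(3)}(7)] = −1/720 × (0.00132706 − 0.00290099) = 2.18601e-06.

S_2 ≈ 130.159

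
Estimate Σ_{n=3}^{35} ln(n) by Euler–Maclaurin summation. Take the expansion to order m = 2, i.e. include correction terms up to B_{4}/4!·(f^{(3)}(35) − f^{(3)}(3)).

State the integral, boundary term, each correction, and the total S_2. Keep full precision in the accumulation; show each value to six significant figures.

Integral: ∫_3^35 ln(x) dx = 89.1413.
½[f(3) + f(35)] = ½[1.09861 + 3.55535] = 2.32698.
So far: 91.4683.
k=1: B_{2}/(2)! × [f^{(1)}(35) − f^{(1)}(3)] = 1/12 × (0.0285714 − 0.333333) = -0.0253968.
After k=1: 91.4429.
k=2: B_{4}/(4)! × [f^{(3)}(35) − f^{(3)}(3)] = −1/720 × (4.66472e-05 − 0.0740741) = 0.000102816.

S_2 ≈ 91.4430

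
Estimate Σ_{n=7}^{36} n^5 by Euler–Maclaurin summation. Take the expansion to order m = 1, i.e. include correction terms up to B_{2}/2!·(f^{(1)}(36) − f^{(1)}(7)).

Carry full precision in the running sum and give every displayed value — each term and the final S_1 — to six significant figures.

S_1 ≈ 3.93718e+08

The integral term ∫_7^36 x^5 dx = 3.62777e+08.
Endpoint term: (f(7) + f(36))/2 = (16807.0 + 6.04662e+07)/2 = 3.02415e+07.
So far: 3.93019e+08.
Order-1 term: 1/12 · (8.39808e+06 − 12005.0) = 698840.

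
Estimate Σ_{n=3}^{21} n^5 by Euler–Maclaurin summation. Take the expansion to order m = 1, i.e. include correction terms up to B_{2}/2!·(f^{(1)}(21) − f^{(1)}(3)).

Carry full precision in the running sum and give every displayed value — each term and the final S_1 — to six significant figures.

S_1 ≈ 1.64174e+07

The integral term ∫_3^21 x^5 dx = 1.42942e+07.
Boundary: ½(f(3) + f(21)) = ½(243.000 + 4.08410e+06) = 2.04217e+06.
Integral + boundary = 1.63364e+07.
Correction k=1: B_{2}/2! · (f^{(1)}(21) − f^{(1)}(3)) = 1/12 · (972405 − 405.000) = 81000.0.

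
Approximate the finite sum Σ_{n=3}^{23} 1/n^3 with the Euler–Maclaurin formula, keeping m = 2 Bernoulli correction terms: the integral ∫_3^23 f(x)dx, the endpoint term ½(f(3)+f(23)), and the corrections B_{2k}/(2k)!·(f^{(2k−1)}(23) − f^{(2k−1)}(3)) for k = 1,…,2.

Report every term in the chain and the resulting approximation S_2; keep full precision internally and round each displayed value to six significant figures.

Integral: ∫_3^23 1/x^3 dx = 0.0546104.
½[f(3) + f(23)] = ½[0.0370370 + 8.21895e-05] = 0.0185596.
So far: 0.0731700.
Order-1 term: 1/12 · (-1.07204e-05 − (-0.0370370)) = 0.00308553.
After k=1: 0.0762555.
Order-2 term: −1/720 · (-4.05307e-07 − (-0.0823045)) = -0.000114311.

S_2 ≈ 0.0761412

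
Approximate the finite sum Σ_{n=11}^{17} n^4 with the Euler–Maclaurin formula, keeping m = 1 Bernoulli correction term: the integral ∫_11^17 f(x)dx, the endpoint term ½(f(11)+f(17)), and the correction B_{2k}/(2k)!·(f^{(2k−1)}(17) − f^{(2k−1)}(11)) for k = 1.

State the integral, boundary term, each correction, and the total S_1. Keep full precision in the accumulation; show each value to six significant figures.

S_1 ≈ 302036

The integral term ∫_11^17 x^4 dx = 251761.
Boundary: ½(f(11) + f(17)) = ½(14641.0 + 83521.0) = 49081.0.
Integral + boundary = 300842.
k=1: B_{2}/(2)! × [f^{(1)}(17) − f^{(1)}(11)] = 1/12 × (19652.0 − 5324.00) = 1194.00.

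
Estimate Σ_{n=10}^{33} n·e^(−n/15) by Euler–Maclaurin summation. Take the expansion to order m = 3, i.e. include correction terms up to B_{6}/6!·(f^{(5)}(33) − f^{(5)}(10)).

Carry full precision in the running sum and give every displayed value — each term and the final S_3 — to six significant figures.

∫_10^33 x·e^(−x/15) dx evaluates to 112.753.
½[f(10) + f(33)] = ½[5.13417 + 3.65650] = 4.39534.
So far: 117.148.
Order-1 term: 1/12 · (-0.132964 − 0.171139) = -0.0253419.
Running total after k=1: 117.123.
Order-2 term: −1/720 · (0.000393967 − 0.00532433) = 6.84772e-06.
Running total after k=2: 117.123.
Order-3 term: 1/30240 · (6.12837e-06 − 4.39468e-05) = -1.25061e-09.

S_3 ≈ 117.123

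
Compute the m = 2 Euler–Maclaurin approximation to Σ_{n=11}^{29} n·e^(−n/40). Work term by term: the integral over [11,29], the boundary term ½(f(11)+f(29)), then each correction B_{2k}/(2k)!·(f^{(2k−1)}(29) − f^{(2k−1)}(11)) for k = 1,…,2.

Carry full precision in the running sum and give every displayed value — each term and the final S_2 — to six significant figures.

The integral term ∫_11^29 x·e^(−x/40) dx = 212.791.
½[f(11) + f(29)] = ½[8.35529 + 14.0454] = 11.2004.
Integral + boundary = 223.992.
k=1: B_{2}/(2)! × [f^{(1)}(29) − f^{(1)}(11)] = 1/12 × (0.133189 − 0.550690) = -0.0347917.
Running total after k=1: 223.957.
k=2: B_{4}/(4)! × [f^{(3)}(29) − f^{(3)}(11)] = −1/720 × (0.000688649 − 0.00129365) = 8.40274e-07.

S_2 ≈ 223.957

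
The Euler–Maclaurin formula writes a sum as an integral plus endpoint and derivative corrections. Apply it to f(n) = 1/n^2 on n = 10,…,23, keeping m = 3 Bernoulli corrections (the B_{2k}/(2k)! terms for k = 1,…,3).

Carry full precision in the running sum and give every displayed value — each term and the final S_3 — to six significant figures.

S_3 ≈ 0.0626196

The integral term ∫_10^23 1/x^2 dx = 0.0565217.
Boundary: ½(f(10) + f(23)) = ½(0.0100000 + 0.00189036) = 0.00594518.
Running total after boundary: 0.0624669.
Correction k=1: B_{2}/2! · (f^{(1)}(23) − f^{(1)}(10)) = 1/12 · (-0.000164379 − (-0.00200000)) = 0.000152968.
Running total after k=1: 0.0626199.
Correction k=2: B_{4}/4! · (f^{(3)}(23) − f^{(3)}(10)) = −1/720 · (-3.72883e-06 − (-0.000240000)) = -3.28154e-07.
Running total after k=2: 0.0626196.
Correction k=3: B_{6}/6! · (f^{(5)}(23) − f^{(5)}(10)) = 1/30240 · (-2.11465e-07 − (-7.20000e-05)) = 2.37396e-09.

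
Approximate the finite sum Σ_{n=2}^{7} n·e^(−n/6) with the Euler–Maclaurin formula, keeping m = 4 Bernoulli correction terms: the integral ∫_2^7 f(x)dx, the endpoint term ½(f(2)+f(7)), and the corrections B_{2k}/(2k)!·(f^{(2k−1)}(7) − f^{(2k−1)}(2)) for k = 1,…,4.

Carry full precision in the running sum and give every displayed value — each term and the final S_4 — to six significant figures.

∫_2^7 x·e^(−x/6) dx evaluates to 10.1041.
Endpoint term: (f(2) + f(7))/2 = (1.43306 + 2.17982)/2 = 1.80644.
Running total after boundary: 11.9105.
k=1: B_{2}/(2)! × [f^{(1)}(7) − f^{(1)}(2)] = 1/12 × (-0.0519005 − 0.477688) = -0.0441323.
After k=1: 11.8664.
k=2: B_{4}/(4)! × [f^{(3)}(7) − f^{(3)}(2)] = −1/720 × (0.0158585 − 0.0530764) = 5.16915e-05.
After k=2: 11.8664.
k=3: B_{6}/(6)! × [f^{(5)}(7) − f^{(5)}(2)] = 1/30240 × (0.000921074 − 0.00258010) = -5.48620e-08.
After k=3: 11.8664.
k=4: B_{8}/(8)! × [f^{(7)}(7) − f^{(7)}(2)] = −1/1209600 × (3.89343e-05 − 0.000102385) = 5.24559e-11.

S_4 ≈ 11.8664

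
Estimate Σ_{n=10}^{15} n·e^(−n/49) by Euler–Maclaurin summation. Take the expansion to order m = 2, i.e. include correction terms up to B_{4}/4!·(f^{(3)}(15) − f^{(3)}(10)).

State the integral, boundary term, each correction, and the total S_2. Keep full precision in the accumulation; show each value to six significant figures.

∫_10^15 x·e^(−x/49) dx evaluates to 48.2836.
½[f(10) + f(15)] = ½[8.15396 + 11.0444] = 9.59920.
Running total after boundary: 57.8828.
Order-1 term: 1/12 · (0.510900 − 0.648988) = -0.0115074.
After k=1: 57.8713.
Order-2 term: −1/720 · (0.000826111 − 0.000949513) = 1.71391e-07.

S_2 ≈ 57.8713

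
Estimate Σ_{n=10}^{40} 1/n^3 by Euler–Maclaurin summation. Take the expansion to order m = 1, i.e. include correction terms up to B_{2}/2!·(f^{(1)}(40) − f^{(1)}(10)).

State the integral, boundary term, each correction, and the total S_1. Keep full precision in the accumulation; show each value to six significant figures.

The integral term ∫_10^40 1/x^3 dx = 0.00468750.
½[f(10) + f(40)] = ½[0.00100000 + 1.56250e-05] = 0.000507813.
Integral + boundary = 0.00519531.
Correction k=1: B_{2}/2! · (f^{(1)}(40) − f^{(1)}(10)) = 1/12 · (-1.17187e-06 − (-0.000300000)) = 2.49023e-05.

S_1 ≈ 0.00522021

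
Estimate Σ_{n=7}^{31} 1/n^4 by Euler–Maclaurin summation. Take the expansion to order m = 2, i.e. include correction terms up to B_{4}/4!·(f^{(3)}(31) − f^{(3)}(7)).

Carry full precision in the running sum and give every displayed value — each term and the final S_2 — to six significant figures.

S_2 ≈ 0.00118904

∫_7^31 1/x^4 dx evaluates to 0.000960628.
Endpoint term: (f(7) + f(31))/2 = (0.000416493 + 1.08281e-06)/2 = 0.000208788.
So far: 0.00116942.
Correction k=1: B_{2}/2! · (f^{(1)}(31) − f^{(1)}(7)) = 1/12 · (-1.39718e-07 − (-0.000237996)) = 1.98214e-05.
Running total after k=1: 0.00118924.
Correction k=2: B_{4}/4! · (f^{(3)}(31) − f^{(3)}(7)) = −1/720 · (-4.36164e-09 − (-0.000145712)) = -2.02372e-07.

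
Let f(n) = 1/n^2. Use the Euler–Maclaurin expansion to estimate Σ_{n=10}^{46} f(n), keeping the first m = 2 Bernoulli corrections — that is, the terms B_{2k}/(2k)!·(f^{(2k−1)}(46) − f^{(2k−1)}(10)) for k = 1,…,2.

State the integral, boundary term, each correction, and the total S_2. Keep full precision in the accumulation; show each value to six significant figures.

The integral term ∫_10^46 1/x^2 dx = 0.0782609.
½[f(10) + f(46)] = ½[0.0100000 + 0.000472590] = 0.00523629.
Running total after boundary: 0.0834972.
Order-1 term: 1/12 · (-2.05474e-05 − (-0.00200000)) = 0.000164954.
Running total after k=1: 0.0836621.
Order-2 term: −1/720 · (-1.16526e-07 − (-0.000240000)) = -3.33171e-07.

S_2 ≈ 0.0836618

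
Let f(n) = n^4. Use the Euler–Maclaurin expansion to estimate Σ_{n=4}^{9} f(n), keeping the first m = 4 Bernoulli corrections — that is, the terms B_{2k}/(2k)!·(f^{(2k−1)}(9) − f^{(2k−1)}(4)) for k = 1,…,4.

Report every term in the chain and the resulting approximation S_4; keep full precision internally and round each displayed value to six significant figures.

∫_4^9 x^4 dx evaluates to 11605.0.
Boundary: ½(f(4) + f(9)) = ½(256.000 + 6561.00) = 3408.50.
So far: 15013.5.
Correction k=1: B_{2}/2! · (f^{(1)}(9) − f^{(1)}(4)) = 1/12 · (2916.00 − 256.000) = 221.667.
Running total after k=1: 15235.2.
Correction k=2: B_{4}/4! · (f^{(3)}(9) − f^{(3)}(4)) = −1/720 · (216.000 − 96.0000) = -0.166667.
Running total after k=2: 15235.0.
Correction k=3: B_{6}/6! · (f^{(5)}(9) − f^{(5)}(4)) = 1/30240 · (0.00000 − 0.00000) = 0.00000.
Running total after k=3: 15235.0.
Correction k=4: B_{8}/8! · (f^{(7)}(9) − f^{(7)}(4)) = −1/1209600 · (0.00000 − 0.00000) = 0.00000.

S_4 ≈ 15235.0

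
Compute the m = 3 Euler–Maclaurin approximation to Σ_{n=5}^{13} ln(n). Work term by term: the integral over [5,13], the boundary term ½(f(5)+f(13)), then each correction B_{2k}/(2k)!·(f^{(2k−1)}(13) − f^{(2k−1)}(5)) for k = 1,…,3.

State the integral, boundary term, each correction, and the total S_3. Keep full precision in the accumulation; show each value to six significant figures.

S_3 ≈ 19.3741

Integral: ∫_5^13 ln(x) dx = 17.2972.
Boundary: ½(f(5) + f(13)) = ½(1.60944 + 2.56495) = 2.08719.
Running total after boundary: 19.3843.
Order-1 term: 1/12 · (0.0769231 − 0.200000) = -0.0102564.
Running total after k=1: 19.3741.
Order-2 term: −1/720 · (0.000910332 − 0.0160000) = 2.09579e-05.
Running total after k=2: 19.3741.
Order-3 term: 1/30240 · (6.46390e-05 − 0.00768000) = -2.51831e-07.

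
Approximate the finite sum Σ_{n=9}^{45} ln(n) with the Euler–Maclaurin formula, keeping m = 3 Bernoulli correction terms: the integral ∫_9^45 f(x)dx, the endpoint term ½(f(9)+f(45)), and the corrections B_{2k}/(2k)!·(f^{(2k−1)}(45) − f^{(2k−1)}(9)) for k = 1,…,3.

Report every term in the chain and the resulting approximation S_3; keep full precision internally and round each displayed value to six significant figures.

∫_9^45 ln(x) dx evaluates to 115.525.
½[f(9) + f(45)] = ½[2.19722 + 3.80666] = 3.00194.
Running total after boundary: 118.527.
Correction k=1: B_{2}/2! · (f^{(1)}(45) − f^{(1)}(9)) = 1/12 · (0.0222222 − 0.111111) = -0.00740741.
Partial sum through k=1: 118.519.
Correction k=2: B_{4}/4! · (f^{(3)}(45) − f^{(3)}(9)) = −1/720 · (2.19479e-05 − 0.00274348) = 3.77991e-06.
Partial sum through k=2: 118.519.
Correction k=3: B_{6}/6! · (f^{(5)}(45) − f^{(5)}(9)) = 1/30240 · (1.30061e-07 − 0.000406442) = -1.34362e-08.

S_3 ≈ 118.519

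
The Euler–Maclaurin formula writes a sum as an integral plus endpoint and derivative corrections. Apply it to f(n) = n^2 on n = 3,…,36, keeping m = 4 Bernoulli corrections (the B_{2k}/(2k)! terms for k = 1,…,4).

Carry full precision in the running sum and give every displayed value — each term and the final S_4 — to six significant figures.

The integral term ∫_3^36 x^2 dx = 15543.0.
Endpoint term: (f(3) + f(36))/2 = (9.00000 + 1296.00)/2 = 652.500.
Running total after boundary: 16195.5.
k=1: B_{2}/(2)! × [f^{(1)}(36) − f^{(1)}(3)] = 1/12 × (72.0000 − 6.00000) = 5.50000.
Running total after k=1: 16201.0.
k=2: B_{4}/(4)! × [f^{(3)}(36) − f^{(3)}(3)] = −1/720 × (0.00000 − 0.00000) = 0.00000.
Running total after k=2: 16201.0.
k=3: B_{6}/(6)! × [f^{(5)}(36) − f^{(5)}(3)] = 1/30240 × (0.00000 − 0.00000) = 0.00000.
Running total after k=3: 16201.0.
k=4: B_{8}/(8)! × [f^{(7)}(36) − f^{(7)}(3)] = −1/1209600 × (0.00000 − 0.00000) = 0.00000.

S_4 ≈ 16201.0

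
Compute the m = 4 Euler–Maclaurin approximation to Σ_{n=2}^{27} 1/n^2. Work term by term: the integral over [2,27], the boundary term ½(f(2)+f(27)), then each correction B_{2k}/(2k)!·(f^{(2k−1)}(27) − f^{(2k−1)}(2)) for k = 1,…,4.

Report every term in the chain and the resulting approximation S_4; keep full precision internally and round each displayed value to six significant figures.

S_4 ≈ 0.608553

Integral: ∫_2^27 1/x^2 dx = 0.462963.
Boundary: ½(f(2) + f(27)) = ½(0.250000 + 0.00137174) = 0.125686.
So far: 0.588649.
k=1: B_{2}/(2)! × [f^{(1)}(27) − f^{(1)}(2)] = 1/12 × (-0.000101611 − (-0.250000)) = 0.0208249.
After k=1: 0.609474.
k=2: B_{4}/(4)! × [f^{(3)}(27) − f^{(3)}(2)] = −1/720 × (-1.67260e-06 − (-0.750000)) = -0.00104166.
After k=2: 0.608432.
k=3: B_{6}/(6)! × [f^{(5)}(27) − f^{(5)}(2)] = 1/30240 × (-6.88313e-08 − (-5.62500)) = 0.000186012.
After k=3: 0.608618.
k=4: B_{8}/(8)! × [f^{(7)}(27) − f^{(7)}(2)] = −1/1209600 × (-5.28745e-09 − (-78.7500)) = -6.51042e-05.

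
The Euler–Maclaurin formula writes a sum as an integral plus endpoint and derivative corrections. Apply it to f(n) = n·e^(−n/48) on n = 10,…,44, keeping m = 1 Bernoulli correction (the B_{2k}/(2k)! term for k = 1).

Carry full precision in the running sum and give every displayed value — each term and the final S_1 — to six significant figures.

S_1 ≈ 507.500

The integral term ∫_10^44 x·e^(−x/48) dx = 494.695.
Boundary: ½(f(10) + f(44)) = ½(8.11936 + 17.5934) = 12.8564.
Running total after boundary: 507.551.
k=1: B_{2}/(2)! × [f^{(1)}(44) − f^{(1)}(10)] = 1/12 × (0.0333208 − 0.642783) = -0.0507885.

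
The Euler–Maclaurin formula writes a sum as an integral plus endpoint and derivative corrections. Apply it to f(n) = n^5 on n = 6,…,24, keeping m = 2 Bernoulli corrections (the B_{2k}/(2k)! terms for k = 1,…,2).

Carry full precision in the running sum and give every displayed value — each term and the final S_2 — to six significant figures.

S_2 ≈ 3.59656e+07

∫_6^24 x^5 dx evaluates to 3.18427e+07.
Endpoint term: (f(6) + f(24))/2 = (7776.00 + 7.96262e+06)/2 = 3.98520e+06.
Integral + boundary = 3.58279e+07.
Order-1 term: 1/12 · (1.65888e+06 − 6480.00) = 137700.
Partial sum through k=1: 3.59656e+07.
Order-2 term: −1/720 · (34560.0 − 2160.00) = -45.0000.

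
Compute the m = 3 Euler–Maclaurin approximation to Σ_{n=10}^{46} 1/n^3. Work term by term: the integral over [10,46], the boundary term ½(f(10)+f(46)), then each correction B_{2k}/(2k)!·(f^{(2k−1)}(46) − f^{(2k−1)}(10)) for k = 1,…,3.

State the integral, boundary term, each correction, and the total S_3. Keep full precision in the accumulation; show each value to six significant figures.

S_3 ≈ 0.00529370

The integral term ∫_10^46 1/x^3 dx = 0.00476371.
½[f(10) + f(46)] = ½[0.00100000 + 1.02737e-05] = 0.000505137.
Integral + boundary = 0.00526884.
Order-1 term: 1/12 · (-6.70023e-07 − (-0.000300000)) = 2.49442e-05.
After k=1: 0.00529379.
Order-2 term: −1/720 · (-6.33292e-09 − (-6.00000e-05)) = -8.33245e-08.
After k=2: 0.00529370.
Order-3 term: 1/30240 · (-1.25701e-10 − (-2.52000e-05)) = 8.33329e-10.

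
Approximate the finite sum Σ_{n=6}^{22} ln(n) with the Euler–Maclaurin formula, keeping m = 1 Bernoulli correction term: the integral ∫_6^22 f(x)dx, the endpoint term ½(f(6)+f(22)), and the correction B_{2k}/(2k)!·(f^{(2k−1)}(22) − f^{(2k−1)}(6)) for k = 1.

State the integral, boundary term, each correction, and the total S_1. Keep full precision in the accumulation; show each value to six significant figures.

Integral: ∫_6^22 ln(x) dx = 41.2524.
½[f(6) + f(22)] = ½[1.79176 + 3.09104] = 2.44140.
Integral + boundary = 43.6938.
Correction k=1: B_{2}/2! · (f^{(1)}(22) − f^{(1)}(6)) = 1/12 · (0.0454545 − 0.166667) = -0.0101010.

S_1 ≈ 43.6837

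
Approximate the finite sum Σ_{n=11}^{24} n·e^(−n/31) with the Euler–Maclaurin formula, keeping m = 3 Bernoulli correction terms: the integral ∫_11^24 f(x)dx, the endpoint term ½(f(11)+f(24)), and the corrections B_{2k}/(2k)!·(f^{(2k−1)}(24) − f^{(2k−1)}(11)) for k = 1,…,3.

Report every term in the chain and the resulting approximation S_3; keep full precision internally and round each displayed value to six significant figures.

S_3 ≈ 136.302

The integral term ∫_11^24 x·e^(−x/31) dx = 126.941.
Boundary: ½(f(11) + f(24)) = ½(7.71415 + 11.0658) = 9.38998.
Running total after boundary: 136.331.
Order-1 term: 1/12 · (0.104114 − 0.452443) = -0.0290274.
After k=1: 136.302.
Order-2 term: −1/720 · (0.00106791 − 0.00193030) = 1.19776e-06.
After k=2: 136.302.
Order-3 term: 1/30240 · (2.10977e-06 − 3.52736e-06) = -4.68780e-11.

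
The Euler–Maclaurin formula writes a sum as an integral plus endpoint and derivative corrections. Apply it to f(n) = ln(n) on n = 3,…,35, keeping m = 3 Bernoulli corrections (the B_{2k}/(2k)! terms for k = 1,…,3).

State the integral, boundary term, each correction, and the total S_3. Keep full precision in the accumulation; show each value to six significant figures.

The integral term ∫_3^35 ln(x) dx = 89.1413.
Boundary: ½(f(3) + f(35)) = ½(1.09861 + 3.55535) = 2.32698.
Running total after boundary: 91.4683.
Correction k=1: B_{2}/2! · (f^{(1)}(35) − f^{(1)}(3)) = 1/12 · (0.0285714 − 0.333333) = -0.0253968.
After k=1: 91.4429.
Correction k=2: B_{4}/4! · (f^{(3)}(35) − f^{(3)}(3)) = −1/720 · (4.66472e-05 − 0.0740741) = 0.000102816.
After k=2: 91.4430.
Correction k=3: B_{6}/6! · (f^{(5)}(35) − f^{(5)}(3)) = 1/30240 · (4.56952e-07 − 0.0987654) = -3.26604e-06.

S_3 ≈ 91.4430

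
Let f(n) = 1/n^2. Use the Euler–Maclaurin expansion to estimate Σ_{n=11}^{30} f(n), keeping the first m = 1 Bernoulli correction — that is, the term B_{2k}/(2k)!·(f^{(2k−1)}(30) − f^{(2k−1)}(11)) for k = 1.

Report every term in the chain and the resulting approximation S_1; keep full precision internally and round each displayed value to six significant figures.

S_1 ≈ 0.0623826

The integral term ∫_11^30 1/x^2 dx = 0.0575758.
½[f(11) + f(30)] = ½[0.00826446 + 0.00111111] = 0.00468779.
Integral + boundary = 0.0622635.
k=1: B_{2}/(2)! × [f^{(1)}(30) − f^{(1)}(11)] = 1/12 × (-7.40741e-05 − (-0.00150263)) = 0.000119046.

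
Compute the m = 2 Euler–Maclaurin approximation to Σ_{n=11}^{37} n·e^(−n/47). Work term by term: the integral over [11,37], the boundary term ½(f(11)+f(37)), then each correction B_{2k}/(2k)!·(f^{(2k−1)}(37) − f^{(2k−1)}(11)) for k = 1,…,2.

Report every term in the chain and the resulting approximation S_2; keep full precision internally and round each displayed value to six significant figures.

S_2 ≈ 373.148

Integral: ∫_11^37 x·e^(−x/47) dx = 360.418.
Endpoint term: (f(11) + f(37))/2 = (8.70461 + 16.8388)/2 = 12.7717.
So far: 373.190.
Correction k=1: B_{2}/2! · (f^{(1)}(37) − f^{(1)}(11)) = 1/12 · (0.0968302 − 0.606124) = -0.0424411.
Partial sum through k=1: 373.148.
Correction k=2: B_{4}/4! · (f^{(3)}(37) − f^{(3)}(11)) = −1/720 · (0.000455878 − 0.000990847) = 7.43012e-07.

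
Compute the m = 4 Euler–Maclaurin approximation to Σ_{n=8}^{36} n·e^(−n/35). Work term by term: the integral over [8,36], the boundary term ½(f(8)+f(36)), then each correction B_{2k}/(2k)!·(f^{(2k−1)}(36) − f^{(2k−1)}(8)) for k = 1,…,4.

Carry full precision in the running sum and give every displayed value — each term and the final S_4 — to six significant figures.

S_4 ≈ 318.618

∫_8^36 x·e^(−x/35) dx evaluates to 309.052.
Boundary: ½(f(8) + f(36)) = ½(6.36536 + 12.8706) = 9.61799.
Running total after boundary: 318.670.
Correction k=1: B_{2}/2! · (f^{(1)}(36) − f^{(1)}(8)) = 1/12 · (-0.0102148 − 0.613802) = -0.0520014.
After k=1: 318.618.
Correction k=2: B_{4}/4! · (f^{(3)}(36) − f^{(3)}(8)) = −1/720 · (0.000575363 − 0.00180012) = 1.70104e-06.
After k=2: 318.618.
Correction k=3: B_{6}/6! · (f^{(5)}(36) − f^{(5)}(8)) = 1/30240 · (9.46175e-07 − 2.52993e-06) = -5.23729e-11.
After k=3: 318.618.
Correction k=4: B_{8}/8! · (f^{(7)}(36) − f^{(7)}(8)) = −1/1209600 · (1.16136e-09 − 2.93093e-09) = 1.46293e-15.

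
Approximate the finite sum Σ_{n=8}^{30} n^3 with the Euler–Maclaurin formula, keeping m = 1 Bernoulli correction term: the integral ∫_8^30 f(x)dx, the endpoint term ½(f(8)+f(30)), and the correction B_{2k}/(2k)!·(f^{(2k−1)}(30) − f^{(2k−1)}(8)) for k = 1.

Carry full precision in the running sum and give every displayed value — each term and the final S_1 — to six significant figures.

S_1 ≈ 215441

Integral: ∫_8^30 x^3 dx = 201476.
Boundary: ½(f(8) + f(30)) = ½(512.000 + 27000.0) = 13756.0.
So far: 215232.
Correction k=1: B_{2}/2! · (f^{(1)}(30) − f^{(1)}(8)) = 1/12 · (2700.00 − 192.000) = 209.000.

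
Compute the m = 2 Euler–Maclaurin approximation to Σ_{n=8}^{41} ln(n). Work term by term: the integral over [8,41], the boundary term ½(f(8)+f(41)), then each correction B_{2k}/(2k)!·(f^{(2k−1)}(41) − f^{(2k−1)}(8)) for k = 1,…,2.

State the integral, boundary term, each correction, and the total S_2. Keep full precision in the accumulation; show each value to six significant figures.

The integral term ∫_8^41 ln(x) dx = 102.621.
½[f(8) + f(41)] = ½[2.07944 + 3.71357] = 2.89651.
Running total after boundary: 105.517.
Correction k=1: B_{2}/2! · (f^{(1)}(41) − f^{(1)}(8)) = 1/12 · (0.0243902 − 0.125000) = -0.00838415.
After k=1: 105.509.
Correction k=2: B_{4}/4! · (f^{(3)}(41) − f^{(3)}(8)) = −1/720 · (2.90187e-05 − 0.00390625) = 5.38504e-06.

S_2 ≈ 105.509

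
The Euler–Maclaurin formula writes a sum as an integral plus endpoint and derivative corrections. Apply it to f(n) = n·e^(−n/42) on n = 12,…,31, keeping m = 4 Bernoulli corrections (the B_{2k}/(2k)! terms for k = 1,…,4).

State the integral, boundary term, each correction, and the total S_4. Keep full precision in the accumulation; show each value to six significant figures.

S_4 ≈ 250.614

The integral term ∫_12^31 x·e^(−x/42) dx = 238.730.
Boundary: ½(f(12) + f(31)) = ½(9.01773 + 14.8187) = 11.9182.
Integral + boundary = 250.648.
k=1: B_{2}/(2)! × [f^{(1)}(31) − f^{(1)}(12)] = 1/12 × (0.125197 − 0.536769) = -0.0342977.
After k=1: 250.614.
k=2: B_{4}/(4)! × [f^{(3)}(31) − f^{(3)}(12)] = −1/720 × (0.000612950 − 0.00115631) = 7.54661e-07.
After k=2: 250.614.
k=3: B_{6}/(6)! × [f^{(5)}(31) − f^{(5)}(12)] = 1/30240 × (6.54720e-07 − 1.13850e-06) = -1.59981e-11.
After k=3: 250.614.
k=4: B_{8}/(8)! × [f^{(7)}(31) − f^{(7)}(12)] = −1/1209600 × (5.45331e-10 − 9.19221e-10) = 3.09102e-16.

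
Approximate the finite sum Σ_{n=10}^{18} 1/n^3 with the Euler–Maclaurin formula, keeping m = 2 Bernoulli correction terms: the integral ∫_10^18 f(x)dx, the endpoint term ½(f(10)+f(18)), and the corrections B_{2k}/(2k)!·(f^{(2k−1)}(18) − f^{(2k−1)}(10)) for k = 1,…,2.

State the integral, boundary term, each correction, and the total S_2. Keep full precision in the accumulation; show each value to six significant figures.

Integral: ∫_10^18 1/x^3 dx = 0.00345679.
½[f(10) + f(18)] = ½[0.00100000 + 0.000171468] = 0.000585734.
Running total after boundary: 0.00404252.
k=1: B_{2}/(2)! × [f^{(1)}(18) − f^{(1)}(10)] = 1/12 × (-2.85780e-05 − (-0.000300000)) = 2.26185e-05.
Running total after k=1: 0.00406514.
k=2: B_{4}/(4)! × [f^{(3)}(18) − f^{(3)}(10)] = −1/720 × (-1.76407e-06 − (-6.00000e-05)) = -8.08832e-08.

S_2 ≈ 0.00406506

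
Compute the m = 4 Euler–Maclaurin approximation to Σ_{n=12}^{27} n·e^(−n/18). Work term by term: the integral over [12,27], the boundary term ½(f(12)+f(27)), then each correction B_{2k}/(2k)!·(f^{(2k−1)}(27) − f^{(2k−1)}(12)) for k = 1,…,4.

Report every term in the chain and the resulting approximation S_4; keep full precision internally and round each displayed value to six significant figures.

The integral term ∫_12^27 x·e^(−x/18) dx = 96.5098.
Boundary: ½(f(12) + f(27)) = ½(6.16101 + 6.02451) = 6.09276.
Running total after boundary: 102.603.
Order-1 term: 1/12 · (-0.111565 − 0.171139) = -0.0235587.
Running total after k=1: 102.579.
Order-2 term: −1/720 · (0.00103301 − 0.00369745) = 3.70061e-06.
Running total after k=2: 102.579.
Order-3 term: 1/30240 · (7.43937e-06 − 2.11935e-05) = -4.54832e-10.
Running total after k=3: 102.579.
Order-4 term: −1/1209600 · (3.60816e-08 − 9.56022e-08) = 4.92068e-14.

S_4 ≈ 102.579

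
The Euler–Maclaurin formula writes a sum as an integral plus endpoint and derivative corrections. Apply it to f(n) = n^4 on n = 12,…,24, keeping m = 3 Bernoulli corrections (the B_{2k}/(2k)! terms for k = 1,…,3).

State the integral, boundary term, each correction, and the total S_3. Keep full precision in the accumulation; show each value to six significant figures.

S_3 ≈ 1.72305e+06

∫_12^24 x^4 dx evaluates to 1.54276e+06.
Endpoint term: (f(12) + f(24))/2 = (20736.0 + 331776)/2 = 176256.
So far: 1.71901e+06.
Correction k=1: B_{2}/2! · (f^{(1)}(24) − f^{(1)}(12)) = 1/12 · (55296.0 − 6912.00) = 4032.00.
Running total after k=1: 1.72305e+06.
Correction k=2: B_{4}/4! · (f^{(3)}(24) − f^{(3)}(12)) = −1/720 · (576.000 − 288.000) = -0.400000.
Running total after k=2: 1.72305e+06.
Correction k=3: B_{6}/6! · (f^{(5)}(24) − f^{(5)}(12)) = 1/30240 · (0.00000 − 0.00000) = 0.00000.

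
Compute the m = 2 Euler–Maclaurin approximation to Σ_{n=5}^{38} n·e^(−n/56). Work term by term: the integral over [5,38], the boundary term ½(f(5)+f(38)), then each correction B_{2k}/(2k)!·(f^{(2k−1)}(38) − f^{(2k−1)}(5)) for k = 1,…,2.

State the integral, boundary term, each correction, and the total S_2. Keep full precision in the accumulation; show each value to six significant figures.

S_2 ≈ 465.446

∫_5^38 x·e^(−x/56) dx evaluates to 453.575.
Boundary: ½(f(5) + f(38)) = ½(4.57292 + 19.2790) = 11.9259.
Integral + boundary = 465.501.
Correction k=1: B_{2}/2! · (f^{(1)}(38) − f^{(1)}(5)) = 1/12 · (0.163074 − 0.832925) = -0.0558209.
Partial sum through k=1: 465.446.
Correction k=2: B_{4}/4! · (f^{(3)}(38) − f^{(3)}(5)) = −1/720 · (0.000375560 − 0.000848882) = 6.57391e-07.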